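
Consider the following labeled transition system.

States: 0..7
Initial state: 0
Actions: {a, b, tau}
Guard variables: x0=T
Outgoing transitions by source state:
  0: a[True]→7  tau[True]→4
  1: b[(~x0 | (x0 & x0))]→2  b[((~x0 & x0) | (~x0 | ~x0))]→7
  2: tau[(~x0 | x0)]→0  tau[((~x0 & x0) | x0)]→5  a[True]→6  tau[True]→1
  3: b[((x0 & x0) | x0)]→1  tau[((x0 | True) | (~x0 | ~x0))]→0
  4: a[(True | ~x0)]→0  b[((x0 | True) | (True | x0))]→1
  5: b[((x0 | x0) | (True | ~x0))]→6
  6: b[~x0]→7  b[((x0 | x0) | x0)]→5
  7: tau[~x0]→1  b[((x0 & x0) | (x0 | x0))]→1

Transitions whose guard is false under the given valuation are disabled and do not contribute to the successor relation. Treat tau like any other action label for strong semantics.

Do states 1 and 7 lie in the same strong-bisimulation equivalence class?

Refine partition for ~:
  round 0: {{0,1,2,3,4,5,6,7}}
  round 1: {{0,2},{1,5,6,7},{3},{4}}
  round 2: {{0},{1},{2},{3},{4},{5,6,7}}
  round 3: {{0},{1},{2},{3},{4},{5,6},{7}}
stable after 4 split(s): 7 block(s)
1∈{1}, 7∈{7}

Answer: NOT BISIMILAR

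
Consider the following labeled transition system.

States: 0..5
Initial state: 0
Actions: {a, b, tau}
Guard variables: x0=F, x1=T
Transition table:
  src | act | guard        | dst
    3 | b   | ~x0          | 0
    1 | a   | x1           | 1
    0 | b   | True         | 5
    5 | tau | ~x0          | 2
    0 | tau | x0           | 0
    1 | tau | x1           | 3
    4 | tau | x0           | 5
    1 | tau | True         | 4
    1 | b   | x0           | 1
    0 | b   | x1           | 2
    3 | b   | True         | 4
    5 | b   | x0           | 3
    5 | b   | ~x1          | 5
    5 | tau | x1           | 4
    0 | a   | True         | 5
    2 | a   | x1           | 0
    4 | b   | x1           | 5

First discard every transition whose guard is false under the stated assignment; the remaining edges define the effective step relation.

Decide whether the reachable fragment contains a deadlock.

R = {0,2,4,5}
  0: a→5  b→2  b→5  [3 out]
  2: a→0  [1 out]
  4: b→5  [1 out]
  5: tau→2  tau→4  [2 out]

Answer: DEADLOCK-FREE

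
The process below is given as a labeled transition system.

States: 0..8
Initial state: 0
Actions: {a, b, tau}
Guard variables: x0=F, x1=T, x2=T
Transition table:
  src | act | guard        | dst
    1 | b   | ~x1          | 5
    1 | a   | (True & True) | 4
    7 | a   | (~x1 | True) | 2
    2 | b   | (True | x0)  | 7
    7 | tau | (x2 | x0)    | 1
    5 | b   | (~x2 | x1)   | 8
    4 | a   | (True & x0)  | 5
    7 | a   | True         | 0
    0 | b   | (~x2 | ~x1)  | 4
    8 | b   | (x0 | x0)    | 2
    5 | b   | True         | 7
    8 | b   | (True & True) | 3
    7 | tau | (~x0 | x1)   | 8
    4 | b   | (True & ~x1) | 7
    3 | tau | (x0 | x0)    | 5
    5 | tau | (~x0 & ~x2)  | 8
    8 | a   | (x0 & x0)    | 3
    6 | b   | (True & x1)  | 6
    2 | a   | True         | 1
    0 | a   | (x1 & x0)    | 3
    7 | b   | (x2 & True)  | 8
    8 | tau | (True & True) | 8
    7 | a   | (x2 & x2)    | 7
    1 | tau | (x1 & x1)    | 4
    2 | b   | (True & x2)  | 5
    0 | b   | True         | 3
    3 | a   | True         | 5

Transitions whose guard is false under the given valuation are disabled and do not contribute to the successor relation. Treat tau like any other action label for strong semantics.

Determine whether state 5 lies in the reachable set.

Answer: REACHABLE

Trace:
After dropping false guards: 18 live edges.
depth 0: {0}
depth 1: {3}  total {0,3}
depth 2: {5}  total {0,3,5}
depth 3: {7,8}  total {0,3,5,7,8}
depth 4: {1,2}  total {0,1,2,3,5,7,8}
depth 5: {4}  total {0,1,2,3,4,5,7,8}
Reachable = {0,1,2,3,4,5,7,8}
trace reaching 5: b·a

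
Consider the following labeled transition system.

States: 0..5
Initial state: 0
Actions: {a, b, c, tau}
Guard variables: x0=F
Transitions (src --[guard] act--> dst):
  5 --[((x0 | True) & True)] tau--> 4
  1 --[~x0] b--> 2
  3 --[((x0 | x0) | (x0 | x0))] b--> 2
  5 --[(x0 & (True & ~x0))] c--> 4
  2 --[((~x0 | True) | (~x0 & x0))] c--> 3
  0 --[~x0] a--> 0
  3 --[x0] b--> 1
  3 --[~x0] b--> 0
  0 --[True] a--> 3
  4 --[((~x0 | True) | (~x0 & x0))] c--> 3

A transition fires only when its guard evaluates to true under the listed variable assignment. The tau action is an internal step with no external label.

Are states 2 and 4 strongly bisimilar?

Answer: BISIMILAR

Working:
Compute ~ classes (split until stable):
  π0 = {{0,1,2,3,4,5}}
  π1 = {{0},{1,3},{2,4},{5}}
  π2 = {{0},{1},{2,4},{3},{5}}
stable after 3 split(s): 5 block(s)
class of 2: {2,4}; class of 4: {2,4}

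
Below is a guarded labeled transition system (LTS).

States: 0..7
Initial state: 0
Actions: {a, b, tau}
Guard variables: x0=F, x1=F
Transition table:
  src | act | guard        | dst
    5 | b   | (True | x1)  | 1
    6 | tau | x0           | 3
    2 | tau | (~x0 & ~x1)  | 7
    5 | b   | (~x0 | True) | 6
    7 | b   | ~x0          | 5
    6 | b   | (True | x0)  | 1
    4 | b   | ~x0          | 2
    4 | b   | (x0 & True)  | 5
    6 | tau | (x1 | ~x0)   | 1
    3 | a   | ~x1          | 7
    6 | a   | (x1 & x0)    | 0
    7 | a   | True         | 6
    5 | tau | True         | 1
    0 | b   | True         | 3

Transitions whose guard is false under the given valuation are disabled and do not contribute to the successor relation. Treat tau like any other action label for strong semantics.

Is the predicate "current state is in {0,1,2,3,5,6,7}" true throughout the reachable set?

Answer: INVARIANT HOLDS

Analysis:
Inv-set: {0,1,2,3,5,6,7}
Reach set: {0,1,3,5,6,7}
  0: safe
  1: safe
  3: safe
  5: safe
  6: safe
  7: safe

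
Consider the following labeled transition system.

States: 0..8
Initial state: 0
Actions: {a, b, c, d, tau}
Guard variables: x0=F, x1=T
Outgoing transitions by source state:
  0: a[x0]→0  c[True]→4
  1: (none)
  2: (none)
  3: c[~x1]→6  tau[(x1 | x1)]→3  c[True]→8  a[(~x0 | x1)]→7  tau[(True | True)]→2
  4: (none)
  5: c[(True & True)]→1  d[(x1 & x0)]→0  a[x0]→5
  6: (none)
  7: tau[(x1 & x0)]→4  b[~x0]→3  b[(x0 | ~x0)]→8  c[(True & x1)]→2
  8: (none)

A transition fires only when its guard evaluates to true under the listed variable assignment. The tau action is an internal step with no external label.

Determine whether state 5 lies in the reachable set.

After dropping false guards: 9 live edges.
depth 0: {0}
depth 1: {4}  cumulative {0,4}
Reach set: {0,4}

Answer: UNREACHABLE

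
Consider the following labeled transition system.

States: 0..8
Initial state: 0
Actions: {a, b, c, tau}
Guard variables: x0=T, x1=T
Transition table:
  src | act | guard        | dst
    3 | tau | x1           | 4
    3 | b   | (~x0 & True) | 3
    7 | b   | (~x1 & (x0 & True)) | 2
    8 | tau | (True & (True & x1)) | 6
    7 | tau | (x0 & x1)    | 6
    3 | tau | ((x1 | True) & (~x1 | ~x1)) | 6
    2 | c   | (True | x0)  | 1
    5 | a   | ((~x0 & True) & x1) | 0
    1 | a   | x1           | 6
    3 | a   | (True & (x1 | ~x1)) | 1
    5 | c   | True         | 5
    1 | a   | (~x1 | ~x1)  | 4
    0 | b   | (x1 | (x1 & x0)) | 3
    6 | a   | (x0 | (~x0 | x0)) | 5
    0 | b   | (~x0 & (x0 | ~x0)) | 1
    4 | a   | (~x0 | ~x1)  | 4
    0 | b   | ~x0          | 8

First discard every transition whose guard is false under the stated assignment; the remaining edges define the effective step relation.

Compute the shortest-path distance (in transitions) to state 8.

Answer: UNREACHABLE

Analysis:
Breadth-first toward 8:
  L0 = {0}
  L1 = {3}
  L2 = {1,4}
  L3 = {6}
  L4 = {5}
8 never appears.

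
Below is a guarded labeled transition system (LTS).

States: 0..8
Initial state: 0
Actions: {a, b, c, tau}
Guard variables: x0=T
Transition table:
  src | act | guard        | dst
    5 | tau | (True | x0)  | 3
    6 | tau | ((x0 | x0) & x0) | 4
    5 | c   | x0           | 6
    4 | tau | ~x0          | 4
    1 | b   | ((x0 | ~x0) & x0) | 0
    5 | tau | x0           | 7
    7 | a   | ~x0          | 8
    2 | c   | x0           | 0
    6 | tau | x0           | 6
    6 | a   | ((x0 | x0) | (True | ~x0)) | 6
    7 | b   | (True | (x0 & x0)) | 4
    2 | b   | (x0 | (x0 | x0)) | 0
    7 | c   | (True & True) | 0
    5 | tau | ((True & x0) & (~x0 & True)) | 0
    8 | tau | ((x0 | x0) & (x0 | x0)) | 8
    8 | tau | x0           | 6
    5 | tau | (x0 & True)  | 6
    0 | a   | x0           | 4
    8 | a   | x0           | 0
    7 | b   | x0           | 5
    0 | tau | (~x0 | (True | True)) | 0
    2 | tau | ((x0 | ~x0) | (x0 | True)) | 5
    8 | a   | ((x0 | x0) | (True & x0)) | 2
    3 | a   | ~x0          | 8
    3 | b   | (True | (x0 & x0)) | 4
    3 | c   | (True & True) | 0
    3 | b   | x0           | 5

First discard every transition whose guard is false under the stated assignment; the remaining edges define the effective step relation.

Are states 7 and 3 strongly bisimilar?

Answer: BISIMILAR

Trace:
Bisimulation quotient by refinement:
  round 0: {{0,1,2,3,4,5,6,7,8}}
  round 1: {{0,6,8},{1},{2},{3,7},{4},{5}}
  round 2: {{0},{1},{2},{3,7},{4},{5},{6},{8}}
8 equivalence class(es) (converged in 3)
[7]={3,7}  [3]={3,7}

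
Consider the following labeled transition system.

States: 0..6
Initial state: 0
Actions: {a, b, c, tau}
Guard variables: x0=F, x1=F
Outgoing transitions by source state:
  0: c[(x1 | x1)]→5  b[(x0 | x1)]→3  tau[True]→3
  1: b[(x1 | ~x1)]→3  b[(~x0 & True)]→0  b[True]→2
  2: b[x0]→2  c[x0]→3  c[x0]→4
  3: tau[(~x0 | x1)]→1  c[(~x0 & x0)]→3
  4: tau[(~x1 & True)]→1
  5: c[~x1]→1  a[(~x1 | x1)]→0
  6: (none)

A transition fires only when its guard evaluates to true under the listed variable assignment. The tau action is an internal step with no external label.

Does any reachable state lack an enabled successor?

Answer: DEADLOCK at state 2

Working:
R = {0,1,2,3}
  0: tau→3  [1 out]
  1: b→0  b→2  b→3  [3 out]
  2: ∅  [no exit]
  3: tau→1  [1 out]
witness 2: tau·tau·b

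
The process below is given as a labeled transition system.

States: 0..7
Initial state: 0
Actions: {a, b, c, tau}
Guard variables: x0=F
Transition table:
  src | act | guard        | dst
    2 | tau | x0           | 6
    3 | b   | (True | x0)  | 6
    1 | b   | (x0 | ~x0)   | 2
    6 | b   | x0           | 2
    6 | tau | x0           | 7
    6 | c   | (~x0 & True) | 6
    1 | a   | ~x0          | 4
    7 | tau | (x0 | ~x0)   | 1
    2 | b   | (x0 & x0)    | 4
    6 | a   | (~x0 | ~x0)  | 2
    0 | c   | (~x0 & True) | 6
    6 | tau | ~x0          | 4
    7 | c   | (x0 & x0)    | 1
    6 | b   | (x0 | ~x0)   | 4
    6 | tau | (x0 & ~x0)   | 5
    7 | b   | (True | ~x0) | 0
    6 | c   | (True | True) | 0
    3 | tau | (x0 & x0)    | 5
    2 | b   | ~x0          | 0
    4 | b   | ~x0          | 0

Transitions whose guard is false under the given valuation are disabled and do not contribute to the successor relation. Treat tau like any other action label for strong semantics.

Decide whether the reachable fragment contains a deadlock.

Answer: DEADLOCK-FREE

Trace:
R = {0,2,4,6}
  0: c→6  [deg 1]
  2: b→0  [deg 1]
  4: b→0  [deg 1]
  6: a→2  b→4  c→0  c→6  tau→4  [deg 5]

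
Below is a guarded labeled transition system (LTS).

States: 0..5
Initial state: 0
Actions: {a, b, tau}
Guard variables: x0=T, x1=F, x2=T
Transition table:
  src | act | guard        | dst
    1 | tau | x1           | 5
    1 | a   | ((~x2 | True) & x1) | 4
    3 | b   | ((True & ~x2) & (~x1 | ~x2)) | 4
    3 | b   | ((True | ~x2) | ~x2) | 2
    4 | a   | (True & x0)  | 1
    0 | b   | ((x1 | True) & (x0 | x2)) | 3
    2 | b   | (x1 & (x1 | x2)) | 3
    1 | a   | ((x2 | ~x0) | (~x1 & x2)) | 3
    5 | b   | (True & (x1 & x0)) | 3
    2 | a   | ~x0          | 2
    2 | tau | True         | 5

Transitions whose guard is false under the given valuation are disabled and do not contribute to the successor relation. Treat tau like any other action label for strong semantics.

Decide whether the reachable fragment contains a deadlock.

Answer: DEADLOCK at state 5

Trace:
R = {0,2,3,5}
  0: b→3  [1 exit(s)]
  2: tau→5  [1 exit(s)]
  3: b→2  [1 exit(s)]
  5: ∅  [no exit]
trace reaching 5: b·b·tau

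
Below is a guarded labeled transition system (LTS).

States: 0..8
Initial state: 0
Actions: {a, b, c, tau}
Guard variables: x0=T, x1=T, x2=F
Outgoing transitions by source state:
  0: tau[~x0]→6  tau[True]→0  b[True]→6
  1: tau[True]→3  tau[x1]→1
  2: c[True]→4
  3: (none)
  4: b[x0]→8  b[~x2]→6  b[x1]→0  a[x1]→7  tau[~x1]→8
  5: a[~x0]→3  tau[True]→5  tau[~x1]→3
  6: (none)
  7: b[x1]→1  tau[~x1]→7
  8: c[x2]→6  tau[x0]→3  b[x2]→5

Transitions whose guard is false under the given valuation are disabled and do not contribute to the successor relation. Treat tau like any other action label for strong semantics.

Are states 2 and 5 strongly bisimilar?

Answer: NOT BISIMILAR

Working:
Compute ~ classes (split until stable):
  P[0] = {{0,1,2,3,4,5,6,7,8}}
  P[1] = {{0},{1,5,8},{2},{3,6},{4},{7}}
  P[2] = {{0},{1},{2},{3,6},{4},{5},{7},{8}}
stable after 3 split(s): 8 block(s)
2∈{2}, 5∈{5}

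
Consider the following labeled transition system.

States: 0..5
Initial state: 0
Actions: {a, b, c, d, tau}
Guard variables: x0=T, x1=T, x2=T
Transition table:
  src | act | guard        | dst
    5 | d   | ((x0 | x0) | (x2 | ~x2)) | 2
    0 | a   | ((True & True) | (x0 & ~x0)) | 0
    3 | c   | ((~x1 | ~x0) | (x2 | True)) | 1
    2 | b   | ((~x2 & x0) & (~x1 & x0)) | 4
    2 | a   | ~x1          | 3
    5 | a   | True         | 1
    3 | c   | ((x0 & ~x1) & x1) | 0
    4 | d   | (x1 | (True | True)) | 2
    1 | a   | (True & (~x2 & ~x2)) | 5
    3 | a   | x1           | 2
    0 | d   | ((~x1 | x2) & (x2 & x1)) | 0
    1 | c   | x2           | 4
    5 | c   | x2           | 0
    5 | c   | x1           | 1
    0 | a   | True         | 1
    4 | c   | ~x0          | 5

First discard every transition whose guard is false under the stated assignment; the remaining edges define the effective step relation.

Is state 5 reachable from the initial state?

After dropping false guards: 11 live edges.
Layer 0: {0}
Layer 1: {1}  now seen {0,1}
Layer 2: {4}  now seen {0,1,4}
Layer 3: {2}  now seen {0,1,2,4}
Reachable = {0,1,2,4}

Answer: UNREACHABLE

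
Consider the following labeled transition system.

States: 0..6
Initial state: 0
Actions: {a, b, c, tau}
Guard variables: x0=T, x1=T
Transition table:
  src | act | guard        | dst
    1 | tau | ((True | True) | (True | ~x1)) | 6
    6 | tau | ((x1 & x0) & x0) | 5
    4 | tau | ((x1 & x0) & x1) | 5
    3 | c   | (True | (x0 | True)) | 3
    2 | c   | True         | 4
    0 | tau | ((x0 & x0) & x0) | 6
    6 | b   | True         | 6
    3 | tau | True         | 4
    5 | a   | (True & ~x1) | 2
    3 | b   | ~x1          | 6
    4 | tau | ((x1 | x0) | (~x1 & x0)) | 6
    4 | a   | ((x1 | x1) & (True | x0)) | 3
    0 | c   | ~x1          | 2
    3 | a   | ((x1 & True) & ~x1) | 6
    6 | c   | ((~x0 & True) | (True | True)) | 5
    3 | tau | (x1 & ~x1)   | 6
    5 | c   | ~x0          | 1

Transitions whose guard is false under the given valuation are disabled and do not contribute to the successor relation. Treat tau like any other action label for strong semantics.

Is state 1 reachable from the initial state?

11 transition(s) survive guard evaluation.
Layer 0: {0}
Layer 1: {6}  total {0,6}
Layer 2: {5}  total {0,5,6}
Reach set: {0,5,6}

Answer: UNREACHABLE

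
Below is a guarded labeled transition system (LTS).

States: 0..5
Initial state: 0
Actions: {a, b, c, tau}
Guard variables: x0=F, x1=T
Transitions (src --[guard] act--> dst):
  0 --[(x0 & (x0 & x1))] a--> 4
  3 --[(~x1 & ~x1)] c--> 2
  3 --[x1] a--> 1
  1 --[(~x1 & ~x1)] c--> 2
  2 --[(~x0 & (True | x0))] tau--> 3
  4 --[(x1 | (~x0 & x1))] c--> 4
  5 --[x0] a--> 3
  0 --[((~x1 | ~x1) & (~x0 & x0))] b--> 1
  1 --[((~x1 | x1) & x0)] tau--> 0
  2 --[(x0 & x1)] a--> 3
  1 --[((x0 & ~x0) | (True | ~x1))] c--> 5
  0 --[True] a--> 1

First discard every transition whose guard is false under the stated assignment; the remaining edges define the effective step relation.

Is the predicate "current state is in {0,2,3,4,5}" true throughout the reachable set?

Answer: INVARIANT VIOLATED at state 1

Trace:
Allowed set {0,2,3,4,5}
Reachable = {0,1,5}
  0: safe
  1: outside
  5: safe
counterexample path to 1: a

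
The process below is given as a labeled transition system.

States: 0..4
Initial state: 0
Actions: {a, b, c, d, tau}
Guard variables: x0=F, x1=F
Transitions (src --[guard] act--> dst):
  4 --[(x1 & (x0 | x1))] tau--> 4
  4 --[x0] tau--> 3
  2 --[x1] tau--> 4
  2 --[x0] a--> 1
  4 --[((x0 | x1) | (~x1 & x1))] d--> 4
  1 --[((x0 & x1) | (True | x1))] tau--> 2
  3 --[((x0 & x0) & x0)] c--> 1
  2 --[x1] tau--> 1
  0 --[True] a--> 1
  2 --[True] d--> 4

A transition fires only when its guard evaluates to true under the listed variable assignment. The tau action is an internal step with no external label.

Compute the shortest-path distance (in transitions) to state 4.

Breadth-first toward 4:
  L0 = {0}
  L1 = {1}
  L2 = {2}
  L3 = {4}
first hit 4 at d=3 via a·tau·d

Answer: 3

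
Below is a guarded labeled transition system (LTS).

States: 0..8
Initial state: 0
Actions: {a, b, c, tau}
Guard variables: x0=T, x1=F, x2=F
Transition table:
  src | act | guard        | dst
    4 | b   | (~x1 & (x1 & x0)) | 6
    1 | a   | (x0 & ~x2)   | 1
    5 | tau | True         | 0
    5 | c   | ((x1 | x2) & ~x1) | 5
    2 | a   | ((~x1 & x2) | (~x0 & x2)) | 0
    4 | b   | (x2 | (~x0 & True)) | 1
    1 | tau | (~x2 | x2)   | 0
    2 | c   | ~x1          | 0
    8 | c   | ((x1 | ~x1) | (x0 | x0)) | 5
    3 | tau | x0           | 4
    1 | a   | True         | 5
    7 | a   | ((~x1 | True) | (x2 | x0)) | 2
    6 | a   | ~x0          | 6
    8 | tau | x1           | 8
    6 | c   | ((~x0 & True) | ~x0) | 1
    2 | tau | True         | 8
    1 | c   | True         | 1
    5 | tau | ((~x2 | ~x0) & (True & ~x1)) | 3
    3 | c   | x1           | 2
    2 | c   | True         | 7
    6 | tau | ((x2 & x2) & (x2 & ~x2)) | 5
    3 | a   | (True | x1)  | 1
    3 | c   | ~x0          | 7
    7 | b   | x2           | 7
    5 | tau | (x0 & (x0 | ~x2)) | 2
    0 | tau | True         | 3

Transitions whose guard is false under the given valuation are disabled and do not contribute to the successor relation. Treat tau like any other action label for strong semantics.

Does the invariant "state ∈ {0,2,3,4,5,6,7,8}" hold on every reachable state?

Answer: INVARIANT VIOLATED at state 1

Analysis:
Inv-set: {0,2,3,4,5,6,7,8}
Reachable = {0,1,2,3,4,5,7,8}
  0: safe
  1: VIOLATES
  2: safe
  3: safe
  4: safe
  5: safe
  7: safe
  8: safe
reach 1 via tau·a — violates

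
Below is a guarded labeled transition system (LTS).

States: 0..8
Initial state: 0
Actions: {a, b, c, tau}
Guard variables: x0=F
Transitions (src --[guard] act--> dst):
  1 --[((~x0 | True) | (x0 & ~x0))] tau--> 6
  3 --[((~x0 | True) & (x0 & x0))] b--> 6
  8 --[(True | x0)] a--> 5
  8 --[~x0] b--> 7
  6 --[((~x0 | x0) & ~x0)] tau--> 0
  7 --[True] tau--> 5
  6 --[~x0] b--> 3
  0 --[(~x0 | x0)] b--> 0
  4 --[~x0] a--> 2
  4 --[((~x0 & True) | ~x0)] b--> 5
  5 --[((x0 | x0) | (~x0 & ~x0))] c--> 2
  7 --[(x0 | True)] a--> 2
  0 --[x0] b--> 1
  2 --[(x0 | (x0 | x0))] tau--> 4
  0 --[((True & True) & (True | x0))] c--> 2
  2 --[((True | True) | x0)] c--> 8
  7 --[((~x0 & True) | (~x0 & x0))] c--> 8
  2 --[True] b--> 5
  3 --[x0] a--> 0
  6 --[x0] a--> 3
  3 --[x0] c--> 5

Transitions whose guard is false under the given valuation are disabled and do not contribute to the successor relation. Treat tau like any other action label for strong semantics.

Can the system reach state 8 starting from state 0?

Answer: REACHABLE

Trace:
15 transition(s) survive guard evaluation.
depth 0: {0}
depth 1: {2}  cumulative {0,2}
depth 2: {5,8}  cumulative {0,2,5,8}
depth 3: {7}  cumulative {0,2,5,7,8}
Reach set: {0,2,5,7,8}
trace reaching 8: c·c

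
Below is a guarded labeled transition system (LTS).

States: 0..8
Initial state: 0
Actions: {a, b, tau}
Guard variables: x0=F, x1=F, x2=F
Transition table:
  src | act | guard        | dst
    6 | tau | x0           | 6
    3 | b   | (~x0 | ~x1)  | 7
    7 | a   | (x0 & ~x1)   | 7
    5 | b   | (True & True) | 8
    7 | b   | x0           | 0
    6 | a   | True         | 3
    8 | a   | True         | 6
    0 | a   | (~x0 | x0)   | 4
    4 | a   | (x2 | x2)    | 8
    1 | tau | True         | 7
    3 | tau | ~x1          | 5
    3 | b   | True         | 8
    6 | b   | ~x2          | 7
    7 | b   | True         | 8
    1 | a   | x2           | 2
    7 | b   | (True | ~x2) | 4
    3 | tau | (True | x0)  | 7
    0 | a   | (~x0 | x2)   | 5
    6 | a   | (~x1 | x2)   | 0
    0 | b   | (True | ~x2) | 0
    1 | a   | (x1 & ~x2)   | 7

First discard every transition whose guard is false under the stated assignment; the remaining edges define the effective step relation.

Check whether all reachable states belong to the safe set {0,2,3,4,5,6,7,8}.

Inv-set: {0,2,3,4,5,6,7,8}
Reach set: {0,3,4,5,6,7,8}
  0: ✓
  3: ✓
  4: ✓
  5: ✓
  6: ✓
  7: ✓
  8: ✓

Answer: INVARIANT HOLDS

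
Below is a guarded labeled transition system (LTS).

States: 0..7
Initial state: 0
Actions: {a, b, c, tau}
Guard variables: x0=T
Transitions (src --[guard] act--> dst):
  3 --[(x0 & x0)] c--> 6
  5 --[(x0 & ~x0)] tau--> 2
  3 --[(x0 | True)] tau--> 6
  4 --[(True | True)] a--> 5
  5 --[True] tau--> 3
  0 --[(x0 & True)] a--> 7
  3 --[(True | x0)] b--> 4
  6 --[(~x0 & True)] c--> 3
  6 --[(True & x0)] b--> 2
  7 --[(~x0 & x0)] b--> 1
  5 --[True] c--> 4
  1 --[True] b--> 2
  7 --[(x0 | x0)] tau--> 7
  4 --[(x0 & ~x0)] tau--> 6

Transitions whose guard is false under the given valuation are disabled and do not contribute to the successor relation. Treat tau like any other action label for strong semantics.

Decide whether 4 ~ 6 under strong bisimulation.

Bisimulation quotient by refinement:
  π0 = {{0,1,2,3,4,5,6,7}}
  π1 = {{0,4},{1,6},{2},{3},{5},{7}}
  π2 = {{0},{1,6},{2},{3},{4},{5},{7}}
stable after 3 split(s): 7 block(s)
[4]={4}  [6]={1,6}

Answer: NOT BISIMILAR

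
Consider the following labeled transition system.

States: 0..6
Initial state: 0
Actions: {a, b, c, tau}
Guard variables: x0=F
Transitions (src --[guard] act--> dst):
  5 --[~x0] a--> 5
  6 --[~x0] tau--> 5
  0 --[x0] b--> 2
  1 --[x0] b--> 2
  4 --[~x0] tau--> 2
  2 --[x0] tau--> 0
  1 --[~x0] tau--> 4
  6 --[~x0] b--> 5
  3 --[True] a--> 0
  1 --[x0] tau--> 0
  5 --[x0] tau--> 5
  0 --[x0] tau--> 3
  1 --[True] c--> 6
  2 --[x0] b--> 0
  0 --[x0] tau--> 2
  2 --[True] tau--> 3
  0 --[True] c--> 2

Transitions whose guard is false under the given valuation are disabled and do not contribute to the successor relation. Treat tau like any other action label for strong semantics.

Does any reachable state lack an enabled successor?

Reach set: {0,2,3}
  0: c→2  [deg 1]
  2: tau→3  [deg 1]
  3: a→0  [deg 1]

Answer: DEADLOCK-FREE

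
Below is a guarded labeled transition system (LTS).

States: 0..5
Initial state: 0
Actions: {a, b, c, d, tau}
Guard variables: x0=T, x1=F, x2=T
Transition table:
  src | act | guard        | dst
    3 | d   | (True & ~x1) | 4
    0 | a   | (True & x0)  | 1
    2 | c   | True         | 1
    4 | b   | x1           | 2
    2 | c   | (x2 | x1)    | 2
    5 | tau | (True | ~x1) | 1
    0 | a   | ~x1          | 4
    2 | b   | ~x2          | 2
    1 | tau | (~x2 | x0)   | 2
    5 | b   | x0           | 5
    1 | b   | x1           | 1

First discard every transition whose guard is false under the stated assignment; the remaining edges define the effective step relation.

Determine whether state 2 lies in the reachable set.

Guard filter leaves 8 enabled edge(s).
Layer 0: {0}
Layer 1: {1,4}  now seen {0,1,4}
Layer 2: {2}  now seen {0,1,2,4}
R = {0,1,2,4}
trace reaching 2: a·tau

Answer: REACHABLE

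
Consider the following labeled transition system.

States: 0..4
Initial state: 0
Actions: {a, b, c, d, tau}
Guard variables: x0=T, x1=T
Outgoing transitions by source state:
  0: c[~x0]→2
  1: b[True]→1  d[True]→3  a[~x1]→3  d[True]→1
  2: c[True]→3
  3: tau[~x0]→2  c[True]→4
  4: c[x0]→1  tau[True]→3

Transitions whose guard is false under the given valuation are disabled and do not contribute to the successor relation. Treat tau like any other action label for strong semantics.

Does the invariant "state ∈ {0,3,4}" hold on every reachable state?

Allowed set {0,3,4}
Reach set: {0}
  0: safe

Answer: INVARIANT HOLDS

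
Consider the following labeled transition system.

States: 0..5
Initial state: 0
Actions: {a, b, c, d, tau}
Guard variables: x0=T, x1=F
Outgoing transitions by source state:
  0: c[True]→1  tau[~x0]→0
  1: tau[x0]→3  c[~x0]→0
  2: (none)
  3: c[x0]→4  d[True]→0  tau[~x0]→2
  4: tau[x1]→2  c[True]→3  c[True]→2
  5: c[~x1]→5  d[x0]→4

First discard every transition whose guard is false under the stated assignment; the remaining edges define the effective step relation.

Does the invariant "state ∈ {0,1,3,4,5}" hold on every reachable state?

Allowed set {0,1,3,4,5}
R = {0,1,2,3,4}
  0: ok
  1: ok
  2: VIOLATES
  3: ok
  4: ok
counterexample path to 2: c·tau·c·c

Answer: INVARIANT VIOLATED at state 2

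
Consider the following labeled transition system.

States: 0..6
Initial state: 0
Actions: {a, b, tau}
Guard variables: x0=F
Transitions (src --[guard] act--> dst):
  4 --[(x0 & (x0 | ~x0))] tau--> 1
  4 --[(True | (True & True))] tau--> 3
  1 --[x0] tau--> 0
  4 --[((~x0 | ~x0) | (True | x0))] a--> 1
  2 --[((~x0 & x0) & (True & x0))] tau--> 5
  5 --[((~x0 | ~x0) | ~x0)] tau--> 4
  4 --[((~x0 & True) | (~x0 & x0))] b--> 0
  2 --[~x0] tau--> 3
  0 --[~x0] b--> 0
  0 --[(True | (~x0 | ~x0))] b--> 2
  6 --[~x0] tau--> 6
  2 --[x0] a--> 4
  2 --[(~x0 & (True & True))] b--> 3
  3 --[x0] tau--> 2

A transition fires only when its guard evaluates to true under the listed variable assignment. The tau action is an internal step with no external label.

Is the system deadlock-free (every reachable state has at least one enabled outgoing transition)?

Answer: DEADLOCK at state 3

Trace:
R = {0,2,3}
  0: b→0  b→2  [2 exit(s)]
  2: b→3  tau→3  [2 exit(s)]
  3: ∅  [deadlock]
witness 3: b·tau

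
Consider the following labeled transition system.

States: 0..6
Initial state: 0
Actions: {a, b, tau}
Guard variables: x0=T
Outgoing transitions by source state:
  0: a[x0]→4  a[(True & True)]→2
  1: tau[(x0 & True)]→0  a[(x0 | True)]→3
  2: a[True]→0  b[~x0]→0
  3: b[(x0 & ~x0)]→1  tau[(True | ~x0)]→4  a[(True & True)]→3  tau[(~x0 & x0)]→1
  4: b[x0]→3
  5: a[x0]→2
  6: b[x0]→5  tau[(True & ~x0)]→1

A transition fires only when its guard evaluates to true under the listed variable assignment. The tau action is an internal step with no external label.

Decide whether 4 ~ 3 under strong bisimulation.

Answer: NOT BISIMILAR

Trace:
Bisimulation quotient by refinement:
  P[0] = {{0,1,2,3,4,5,6}}
  P[1] = {{0,2,5},{1,3},{4,6}}
  P[2] = {{0},{1},{2,5},{3},{4},{6}}
  P[3] = {{0},{1},{2},{3},{4},{5},{6}}
stable after 4 split(s): 7 block(s)
[4]={4}  [3]={3}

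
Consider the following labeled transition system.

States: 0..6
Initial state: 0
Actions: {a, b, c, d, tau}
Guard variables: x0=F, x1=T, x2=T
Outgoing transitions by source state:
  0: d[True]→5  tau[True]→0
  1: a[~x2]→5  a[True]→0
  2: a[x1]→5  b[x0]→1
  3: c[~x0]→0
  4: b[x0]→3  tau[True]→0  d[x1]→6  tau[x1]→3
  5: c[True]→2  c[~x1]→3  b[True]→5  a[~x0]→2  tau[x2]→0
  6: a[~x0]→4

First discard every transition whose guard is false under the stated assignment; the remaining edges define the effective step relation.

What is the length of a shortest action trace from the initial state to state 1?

Layered search for 1:
  depth 0: {0}
  depth 1: {5}
  depth 2: {2}
1 never appears.

Answer: UNREACHABLE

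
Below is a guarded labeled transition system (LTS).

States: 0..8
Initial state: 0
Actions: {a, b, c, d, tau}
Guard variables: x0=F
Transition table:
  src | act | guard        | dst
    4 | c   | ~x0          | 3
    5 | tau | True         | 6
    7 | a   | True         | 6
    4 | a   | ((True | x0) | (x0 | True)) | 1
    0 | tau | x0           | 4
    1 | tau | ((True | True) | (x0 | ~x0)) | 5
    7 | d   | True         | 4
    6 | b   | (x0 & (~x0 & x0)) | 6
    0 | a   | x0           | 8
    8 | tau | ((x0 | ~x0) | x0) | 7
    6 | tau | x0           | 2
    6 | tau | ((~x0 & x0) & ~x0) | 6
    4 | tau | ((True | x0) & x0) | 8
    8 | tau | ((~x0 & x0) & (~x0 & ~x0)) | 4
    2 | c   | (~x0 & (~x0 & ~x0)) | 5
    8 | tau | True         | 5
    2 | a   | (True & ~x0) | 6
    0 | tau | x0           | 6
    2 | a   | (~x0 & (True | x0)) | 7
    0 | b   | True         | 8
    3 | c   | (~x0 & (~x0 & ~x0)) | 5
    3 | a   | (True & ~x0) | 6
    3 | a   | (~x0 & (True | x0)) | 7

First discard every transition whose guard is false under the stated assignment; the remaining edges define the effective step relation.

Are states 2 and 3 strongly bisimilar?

Refine partition for ~:
  P[0] = {{0,1,2,3,4,5,6,7,8}}
  P[1] = {{0},{1,5,8},{2,3,4},{6},{7}}
  P[2] = {{0},{1},{2,3},{4},{5},{6},{7},{8}}
8 equivalence class(es) (converged in 3)
class of 2: {2,3}; class of 3: {2,3}

Answer: BISIMILAR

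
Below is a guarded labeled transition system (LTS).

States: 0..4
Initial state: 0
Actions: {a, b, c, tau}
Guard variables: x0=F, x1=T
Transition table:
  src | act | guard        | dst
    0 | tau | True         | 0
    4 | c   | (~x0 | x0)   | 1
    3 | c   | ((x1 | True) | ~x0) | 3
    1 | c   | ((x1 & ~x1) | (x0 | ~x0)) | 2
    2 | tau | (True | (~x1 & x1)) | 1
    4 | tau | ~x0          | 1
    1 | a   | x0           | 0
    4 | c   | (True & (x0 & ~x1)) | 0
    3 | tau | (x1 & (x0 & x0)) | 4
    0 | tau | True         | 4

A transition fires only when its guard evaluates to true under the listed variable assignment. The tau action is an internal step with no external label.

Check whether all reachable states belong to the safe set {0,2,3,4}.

Safe = {0,2,3,4}
Reachable = {0,1,2,4}
  0: ok
  1: outside
  2: ok
  4: ok
witness against invariant: tau·c → 1

Answer: INVARIANT VIOLATED at state 1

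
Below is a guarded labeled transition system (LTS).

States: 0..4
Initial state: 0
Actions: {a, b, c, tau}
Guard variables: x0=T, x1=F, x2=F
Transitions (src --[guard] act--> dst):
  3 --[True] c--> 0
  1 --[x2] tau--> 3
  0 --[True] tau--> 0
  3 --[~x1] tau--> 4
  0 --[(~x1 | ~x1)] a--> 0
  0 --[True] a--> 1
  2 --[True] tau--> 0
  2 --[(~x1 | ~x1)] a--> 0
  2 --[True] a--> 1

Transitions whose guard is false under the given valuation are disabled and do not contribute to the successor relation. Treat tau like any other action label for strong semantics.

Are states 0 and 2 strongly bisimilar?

Answer: BISIMILAR

Working:
Refine partition for ~:
  π0 = {{0,1,2,3,4}}
  π1 = {{0,2},{1,4},{3}}
Fixed point at round 2; 3 class(es).
[0]={0,2}  [2]={0,2}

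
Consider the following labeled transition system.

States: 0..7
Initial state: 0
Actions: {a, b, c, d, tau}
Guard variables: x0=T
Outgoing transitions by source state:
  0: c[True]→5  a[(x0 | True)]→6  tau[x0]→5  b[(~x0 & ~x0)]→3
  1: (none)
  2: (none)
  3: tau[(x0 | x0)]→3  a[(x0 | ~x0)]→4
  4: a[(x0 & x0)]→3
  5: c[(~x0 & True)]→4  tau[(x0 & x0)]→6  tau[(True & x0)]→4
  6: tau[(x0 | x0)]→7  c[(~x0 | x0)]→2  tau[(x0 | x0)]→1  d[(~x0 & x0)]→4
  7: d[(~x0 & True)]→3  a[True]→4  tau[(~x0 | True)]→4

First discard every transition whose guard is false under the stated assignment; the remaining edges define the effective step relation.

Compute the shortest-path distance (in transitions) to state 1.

BFS to 1:
  depth 0: {0}
  depth 1: {5,6}
  depth 2: {1,2,4,7}
1 enters at depth 2; path a·tau

Answer: 2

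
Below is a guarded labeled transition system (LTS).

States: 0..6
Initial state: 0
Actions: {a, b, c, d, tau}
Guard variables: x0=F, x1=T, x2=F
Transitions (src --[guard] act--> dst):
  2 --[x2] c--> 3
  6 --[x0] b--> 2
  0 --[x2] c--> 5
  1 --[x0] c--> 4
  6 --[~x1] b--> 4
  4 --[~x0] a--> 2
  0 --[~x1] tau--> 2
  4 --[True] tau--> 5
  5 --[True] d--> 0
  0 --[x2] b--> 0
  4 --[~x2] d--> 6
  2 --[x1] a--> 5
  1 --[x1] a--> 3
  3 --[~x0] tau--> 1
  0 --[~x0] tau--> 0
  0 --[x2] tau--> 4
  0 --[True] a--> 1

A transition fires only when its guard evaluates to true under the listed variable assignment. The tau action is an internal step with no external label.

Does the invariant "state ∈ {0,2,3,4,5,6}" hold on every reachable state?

Answer: INVARIANT VIOLATED at state 1

Trace:
Allowed set {0,2,3,4,5,6}
Reach set: {0,1,3}
  0: ok
  1: VIOLATES
  3: ok
counterexample path to 1: a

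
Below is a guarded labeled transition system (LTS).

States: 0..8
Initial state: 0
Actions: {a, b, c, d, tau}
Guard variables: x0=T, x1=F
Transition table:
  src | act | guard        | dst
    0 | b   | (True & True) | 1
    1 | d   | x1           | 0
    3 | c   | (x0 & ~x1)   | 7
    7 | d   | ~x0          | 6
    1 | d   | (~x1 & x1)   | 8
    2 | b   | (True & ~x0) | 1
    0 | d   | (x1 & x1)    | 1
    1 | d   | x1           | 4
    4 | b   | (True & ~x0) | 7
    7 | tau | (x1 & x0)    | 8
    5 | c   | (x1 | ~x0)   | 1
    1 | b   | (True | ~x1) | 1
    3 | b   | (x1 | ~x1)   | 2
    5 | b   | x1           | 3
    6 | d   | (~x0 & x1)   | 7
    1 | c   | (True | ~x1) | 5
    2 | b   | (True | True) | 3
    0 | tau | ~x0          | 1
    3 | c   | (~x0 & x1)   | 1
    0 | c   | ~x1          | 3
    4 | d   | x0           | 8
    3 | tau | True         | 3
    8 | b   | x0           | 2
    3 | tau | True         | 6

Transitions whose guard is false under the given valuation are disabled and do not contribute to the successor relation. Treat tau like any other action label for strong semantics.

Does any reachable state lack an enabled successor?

Answer: DEADLOCK at state 5

Trace:
Reachable = {0,1,2,3,5,6,7}
  0: b→1  c→3  [2 out]
  1: b→1  c→5  [2 out]
  2: b→3  [1 out]
  3: b→2  c→7  tau→3  tau→6  [4 out]
  5: ∅  [no exit]
  6: ∅  [no exit]
  7: ∅  [no exit]
trace reaching 5: b·c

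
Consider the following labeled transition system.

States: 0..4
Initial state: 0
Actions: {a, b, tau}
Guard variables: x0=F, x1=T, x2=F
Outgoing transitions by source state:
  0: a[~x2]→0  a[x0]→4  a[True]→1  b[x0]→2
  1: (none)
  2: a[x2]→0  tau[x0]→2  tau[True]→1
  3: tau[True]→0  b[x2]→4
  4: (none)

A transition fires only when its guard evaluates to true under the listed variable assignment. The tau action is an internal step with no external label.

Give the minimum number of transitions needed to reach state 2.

Answer: UNREACHABLE

Analysis:
Breadth-first toward 2:
  L0 = {0}
  L1 = {1}
2 never appears.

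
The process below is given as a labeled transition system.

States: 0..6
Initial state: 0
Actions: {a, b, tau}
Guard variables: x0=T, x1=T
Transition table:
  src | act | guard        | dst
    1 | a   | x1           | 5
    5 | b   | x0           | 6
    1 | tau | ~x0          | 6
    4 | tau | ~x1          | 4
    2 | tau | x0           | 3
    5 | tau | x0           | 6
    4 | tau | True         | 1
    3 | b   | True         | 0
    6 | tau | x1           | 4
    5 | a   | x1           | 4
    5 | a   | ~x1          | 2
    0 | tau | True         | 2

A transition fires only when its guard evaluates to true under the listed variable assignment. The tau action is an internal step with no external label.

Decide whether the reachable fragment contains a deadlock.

Answer: DEADLOCK-FREE

Analysis:
Reachable = {0,2,3}
  0: tau→2  [1 exit(s)]
  2: tau→3  [1 exit(s)]
  3: b→0  [1 exit(s)]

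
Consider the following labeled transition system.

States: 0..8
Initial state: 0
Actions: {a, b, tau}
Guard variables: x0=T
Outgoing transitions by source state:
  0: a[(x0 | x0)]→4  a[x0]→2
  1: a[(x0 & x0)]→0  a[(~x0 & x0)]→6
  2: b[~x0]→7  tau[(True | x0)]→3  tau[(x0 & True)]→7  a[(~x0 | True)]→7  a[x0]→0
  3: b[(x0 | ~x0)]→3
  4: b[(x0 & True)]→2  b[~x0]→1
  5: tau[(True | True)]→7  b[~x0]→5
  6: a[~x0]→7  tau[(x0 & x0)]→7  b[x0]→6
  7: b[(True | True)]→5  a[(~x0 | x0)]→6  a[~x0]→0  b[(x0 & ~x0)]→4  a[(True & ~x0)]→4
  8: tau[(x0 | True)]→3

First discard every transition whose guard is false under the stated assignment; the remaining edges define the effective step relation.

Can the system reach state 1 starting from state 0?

Answer: UNREACHABLE

Working:
After dropping false guards: 15 live edges.
Layer 0: {0}
Layer 1: {2,4}  total {0,2,4}
Layer 2: {3,7}  total {0,2,3,4,7}
Layer 3: {5,6}  total {0,2,3,4,5,6,7}
R = {0,2,3,4,5,6,7}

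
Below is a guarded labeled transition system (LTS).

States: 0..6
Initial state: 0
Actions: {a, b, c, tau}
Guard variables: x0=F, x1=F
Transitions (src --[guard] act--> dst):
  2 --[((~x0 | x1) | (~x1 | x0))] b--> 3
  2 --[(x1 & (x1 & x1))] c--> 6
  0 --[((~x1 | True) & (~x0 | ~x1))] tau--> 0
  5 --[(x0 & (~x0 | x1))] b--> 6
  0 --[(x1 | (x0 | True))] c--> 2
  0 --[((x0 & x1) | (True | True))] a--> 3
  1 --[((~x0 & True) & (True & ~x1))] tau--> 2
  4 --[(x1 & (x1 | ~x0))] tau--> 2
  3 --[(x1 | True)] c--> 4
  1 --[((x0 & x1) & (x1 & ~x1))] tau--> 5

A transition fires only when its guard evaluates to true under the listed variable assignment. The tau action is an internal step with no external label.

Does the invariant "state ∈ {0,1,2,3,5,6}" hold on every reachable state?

Answer: INVARIANT VIOLATED at state 4

Analysis:
Inv-set: {0,1,2,3,5,6}
Reach set: {0,2,3,4}
  0: ✓
  2: ✓
  3: ✓
  4: VIOLATES
counterexample path to 4: a·c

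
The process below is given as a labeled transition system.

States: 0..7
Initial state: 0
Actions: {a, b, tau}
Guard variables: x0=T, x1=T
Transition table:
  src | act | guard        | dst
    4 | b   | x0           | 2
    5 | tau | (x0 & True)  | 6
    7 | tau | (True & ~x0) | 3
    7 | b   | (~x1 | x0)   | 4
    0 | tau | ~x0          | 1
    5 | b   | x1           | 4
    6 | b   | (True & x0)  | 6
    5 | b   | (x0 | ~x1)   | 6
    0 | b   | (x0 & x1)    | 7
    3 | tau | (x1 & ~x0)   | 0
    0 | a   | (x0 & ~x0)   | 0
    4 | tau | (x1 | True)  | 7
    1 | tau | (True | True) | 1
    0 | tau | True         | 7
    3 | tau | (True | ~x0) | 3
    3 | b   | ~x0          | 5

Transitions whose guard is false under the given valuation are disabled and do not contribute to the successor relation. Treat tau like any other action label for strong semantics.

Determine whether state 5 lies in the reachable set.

Answer: UNREACHABLE

Analysis:
Guard filter leaves 11 enabled edge(s).
L0 = {0}
L1 = {7}  total {0,7}
L2 = {4}  total {0,4,7}
L3 = {2}  total {0,2,4,7}
Reachable = {0,2,4,7}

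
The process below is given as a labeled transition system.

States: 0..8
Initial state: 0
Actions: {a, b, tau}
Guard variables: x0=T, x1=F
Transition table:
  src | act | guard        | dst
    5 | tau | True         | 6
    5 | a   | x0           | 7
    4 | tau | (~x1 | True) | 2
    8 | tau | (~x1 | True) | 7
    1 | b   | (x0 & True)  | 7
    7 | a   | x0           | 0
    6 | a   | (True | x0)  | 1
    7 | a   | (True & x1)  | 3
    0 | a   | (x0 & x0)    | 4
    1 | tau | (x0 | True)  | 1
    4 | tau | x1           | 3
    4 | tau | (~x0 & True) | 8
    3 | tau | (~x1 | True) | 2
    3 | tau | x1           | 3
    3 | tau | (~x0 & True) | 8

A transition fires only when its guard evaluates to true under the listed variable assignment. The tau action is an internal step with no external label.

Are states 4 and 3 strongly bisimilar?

Compute ~ classes (split until stable):
  P[0] = {{0,1,2,3,4,5,6,7,8}}
  P[1] = {{0,6,7},{1},{2},{3,4,8},{5}}
  P[2] = {{0},{1},{2},{3,4},{5},{6},{7},{8}}
Fixed point at round 3; 8 class(es).
[4]={3,4}  [3]={3,4}

Answer: BISIMILAR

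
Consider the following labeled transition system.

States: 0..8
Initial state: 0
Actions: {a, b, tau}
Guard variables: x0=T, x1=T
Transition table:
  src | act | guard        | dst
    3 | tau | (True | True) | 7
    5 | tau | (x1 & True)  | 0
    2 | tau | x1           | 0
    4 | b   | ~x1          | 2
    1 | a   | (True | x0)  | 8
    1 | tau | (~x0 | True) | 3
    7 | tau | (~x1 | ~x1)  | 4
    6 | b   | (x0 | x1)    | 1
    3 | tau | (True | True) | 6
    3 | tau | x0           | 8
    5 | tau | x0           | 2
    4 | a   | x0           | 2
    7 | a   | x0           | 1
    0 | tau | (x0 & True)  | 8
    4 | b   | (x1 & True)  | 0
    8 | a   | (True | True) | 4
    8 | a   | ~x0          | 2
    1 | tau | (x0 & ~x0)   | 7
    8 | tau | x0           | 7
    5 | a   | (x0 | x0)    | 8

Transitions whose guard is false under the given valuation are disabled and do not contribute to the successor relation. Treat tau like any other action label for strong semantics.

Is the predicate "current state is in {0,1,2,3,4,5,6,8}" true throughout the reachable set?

Answer: INVARIANT VIOLATED at state 7

Analysis:
Safe = {0,1,2,3,4,5,6,8}
Reach set: {0,1,2,3,4,6,7,8}
  0: safe
  1: safe
  2: safe
  3: safe
  4: safe
  6: safe
  7: VIOLATES
  8: safe
witness against invariant: tau·tau → 7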